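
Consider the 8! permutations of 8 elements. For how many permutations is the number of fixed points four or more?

Sum C(8,i)·!(8-i) for i = 4..8:
  i=4: C(8,4)·!4 = 70·9 = 630
  i=5: C(8,5)·!3 = 56·2 = 112
  i=6: C(8,6)·!2 = 28·1 = 28
  i=7: C(8,7)·!1 = 8·0 = 0
  i=8: C(8,8)·!0 = 1·1 = 1
Total = 771.

771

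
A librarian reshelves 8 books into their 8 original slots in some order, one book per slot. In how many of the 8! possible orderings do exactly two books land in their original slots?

Choose which 2 of the 8 are fixed: C(8,2) = 28.
The remaining 6 must be deranged: !6 = 265.
Total: 28 × 265 = 7420.

7420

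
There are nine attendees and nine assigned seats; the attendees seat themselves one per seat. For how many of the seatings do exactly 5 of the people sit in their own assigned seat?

Pick the 5 fixed positions: C(9,5) = 126 ways.
The remaining 4 must be deranged: !4 = 9.
Total: 126 × 9 = 1134.

1134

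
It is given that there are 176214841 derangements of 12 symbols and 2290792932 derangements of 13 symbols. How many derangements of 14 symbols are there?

!14 = (14-1)·(!13 + !12) = 13·(2290792932 + 176214841) = 13·2467007773 = 32071101049.

32071101049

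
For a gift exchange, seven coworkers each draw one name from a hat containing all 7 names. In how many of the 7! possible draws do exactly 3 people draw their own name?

Pick the 3 fixed positions: C(7,3) = 35 ways.
The other 4 form a derangement: !4 = 9.
Total: 35 × 9 = 315.

315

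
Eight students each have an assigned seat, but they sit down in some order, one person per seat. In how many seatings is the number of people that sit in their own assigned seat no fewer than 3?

# with exactly i fixed is C(8,i)·!(8-i); sum over i=3..8:
  i=3: C(8,3)·!5 = 56·44 = 2464
  i=4: C(8,4)·!4 = 70·9 = 630
  i=5: C(8,5)·!3 = 56·2 = 112
  i=6: C(8,6)·!2 = 28·1 = 28
  i=7: C(8,7)·!1 = 8·0 = 0
  i=8: C(8,8)·!0 = 1·1 = 1
Total = 3235.

3235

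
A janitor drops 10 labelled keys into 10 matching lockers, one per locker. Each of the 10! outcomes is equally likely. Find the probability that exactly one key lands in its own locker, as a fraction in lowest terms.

16687/45360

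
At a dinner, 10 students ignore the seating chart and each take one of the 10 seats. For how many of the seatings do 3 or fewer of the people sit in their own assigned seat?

Sum C(10,i)·!(10-i) for i = 0..3:
  i=0: C(10,0)·!10 = 1·1334961 = 1334961
  i=1: C(10,1)·!9 = 10·133496 = 1334960
  i=2: C(10,2)·!8 = 45·14833 = 667485
  i=3: C(10,3)·!7 = 120·1854 = 222480
Total = 3559886.

3559886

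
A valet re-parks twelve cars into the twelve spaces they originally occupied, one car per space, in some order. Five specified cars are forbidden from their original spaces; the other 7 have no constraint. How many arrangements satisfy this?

312273360

Inclusion-exclusion on the 5 forbidden self-matches:
Σ_{j=0}^{5} (-1)^j C(5,j)(12-j)!
= C(5,0)·12! - C(5,1)·11! + C(5,2)·10! - C(5,3)·9! + C(5,4)·8! - C(5,5)·7!
= 479001600 - 199584000 + 36288000 - 3628800 + 201600 - 5040
= 312273360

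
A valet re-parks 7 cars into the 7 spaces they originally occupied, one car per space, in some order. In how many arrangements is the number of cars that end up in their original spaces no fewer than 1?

3186

# with exactly i fixed is C(7,i)·!(7-i); sum over i=1..7:
  i=1: C(7,1)·!6 = 7·265 = 1855
  i=2: C(7,2)·!5 = 21·44 = 924
  i=3: C(7,3)·!4 = 35·9 = 315
  i=4: C(7,4)·!3 = 35·2 = 70
  i=5: C(7,5)·!2 = 21·1 = 21
  i=6: C(7,6)·!1 = 7·0 = 0
  i=7: C(7,7)·!0 = 1·1 = 1
Total = 3186.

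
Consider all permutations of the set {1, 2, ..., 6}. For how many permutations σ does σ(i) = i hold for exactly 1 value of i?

Pick the single fixed position: C(6,1) = 6 ways.
The other 5 form a derangement: !5 = 44.
Total: 6 × 44 = 264.

264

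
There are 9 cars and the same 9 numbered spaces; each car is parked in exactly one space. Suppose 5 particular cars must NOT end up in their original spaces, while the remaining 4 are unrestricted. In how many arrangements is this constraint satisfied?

205056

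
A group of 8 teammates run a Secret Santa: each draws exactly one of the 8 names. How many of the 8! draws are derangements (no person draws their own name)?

14833

Use !n = n·!(n-1) + (-1)^n.
!8 = 8·1854 + 1 = 14833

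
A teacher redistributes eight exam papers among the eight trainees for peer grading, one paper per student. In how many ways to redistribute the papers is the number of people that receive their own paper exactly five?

112

Choose which 5 of the 8 are fixed: C(8,5) = 56.
The other 3 form a derangement: !3 = 2.
Total: 56 × 2 = 112.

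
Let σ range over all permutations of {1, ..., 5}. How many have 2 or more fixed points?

31

Sum C(5,i)·!(5-i) for i = 2..5:
  i=2: C(5,2)·!3 = 10·2 = 20
  i=3: C(5,3)·!2 = 10·1 = 10
  i=4: C(5,4)·!1 = 5·0 = 0
  i=5: C(5,5)·!0 = 1·1 = 1
Total = 31.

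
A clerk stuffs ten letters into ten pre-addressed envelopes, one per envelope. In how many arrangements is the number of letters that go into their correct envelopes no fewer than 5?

Sum C(10,i)·!(10-i) for i = 5..10:
  i=5: C(10,5)·!5 = 252·44 = 11088
  i=6: C(10,6)·!4 = 210·9 = 1890
  i=7: C(10,7)·!3 = 120·2 = 240
  i=8: C(10,8)·!2 = 45·1 = 45
  i=9: C(10,9)·!1 = 10·0 = 0
  i=10: C(10,10)·!0 = 1·1 = 1
Total = 13264.

13264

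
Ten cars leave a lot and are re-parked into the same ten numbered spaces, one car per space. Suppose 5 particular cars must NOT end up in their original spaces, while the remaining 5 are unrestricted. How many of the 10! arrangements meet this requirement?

2170680

Let A_j be the event that the j-th constrained one is fixed. By inclusion-exclusion over the 5 events:
Σ_{j=0}^{5} (-1)^j C(5,j)(10-j)!
= C(5,0)·10! - C(5,1)·9! + C(5,2)·8! - C(5,3)·7! + C(5,4)·6! - C(5,5)·5!
= 3628800 - 1814400 + 403200 - 50400 + 3600 - 120
= 2170680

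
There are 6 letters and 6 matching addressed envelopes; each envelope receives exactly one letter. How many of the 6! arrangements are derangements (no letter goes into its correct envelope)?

265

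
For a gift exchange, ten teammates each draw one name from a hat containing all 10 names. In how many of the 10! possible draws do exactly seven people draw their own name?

240

Pick the 7 fixed positions: C(10,7) = 120 ways.
The remaining 3 must be deranged: !3 = 2.
Total: 120 × 2 = 240.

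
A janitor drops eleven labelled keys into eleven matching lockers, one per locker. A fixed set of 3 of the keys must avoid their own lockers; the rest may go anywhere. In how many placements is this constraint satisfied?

30078720

Inclusion-exclusion on the 3 forbidden self-matches:
Σ_{j=0}^{3} (-1)^j C(3,j)(11-j)!
= C(3,0)·11! - C(3,1)·10! + C(3,2)·9! - C(3,3)·8!
= 39916800 - 10886400 + 1088640 - 40320
= 30078720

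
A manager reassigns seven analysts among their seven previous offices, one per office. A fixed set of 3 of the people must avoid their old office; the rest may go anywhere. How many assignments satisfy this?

3216

Let A_j be the event that the j-th constrained one is fixed. By inclusion-exclusion over the 3 events:
Σ_{j=0}^{3} (-1)^j C(3,j)(7-j)!
= C(3,0)·7! - C(3,1)·6! + C(3,2)·5! - C(3,3)·4!
= 5040 - 2160 + 360 - 24
= 3216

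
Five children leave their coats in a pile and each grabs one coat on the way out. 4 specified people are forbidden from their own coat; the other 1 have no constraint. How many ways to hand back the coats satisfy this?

Inclusion-exclusion on the 4 forbidden self-matches:
Σ_{j=0}^{4} (-1)^j C(4,j)(5-j)!
= C(4,0)·5! - C(4,1)·4! + C(4,2)·3! - C(4,3)·2! + C(4,4)·1!
= 120 - 96 + 36 - 8 + 1
= 53

53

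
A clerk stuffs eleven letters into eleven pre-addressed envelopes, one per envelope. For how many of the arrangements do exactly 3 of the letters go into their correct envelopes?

Choose which 3 of the 11 are fixed: C(11,3) = 165.
The other 8 form a derangement: !8 = 14833.
Total: 165 × 14833 = 2447445.

2447445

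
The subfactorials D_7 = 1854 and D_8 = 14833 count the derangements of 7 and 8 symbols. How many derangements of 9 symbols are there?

133496

D_9 = (9-1)·(D_8 + D_7) = 8·(14833 + 1854) = 8·16687 = 133496.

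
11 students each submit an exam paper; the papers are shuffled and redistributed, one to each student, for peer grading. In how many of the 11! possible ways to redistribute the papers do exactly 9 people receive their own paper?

Pick the 9 fixed positions: C(11,9) = 55 ways.
The other 2 form a derangement: !2 = 1.
Total: 55 × 1 = 55.

55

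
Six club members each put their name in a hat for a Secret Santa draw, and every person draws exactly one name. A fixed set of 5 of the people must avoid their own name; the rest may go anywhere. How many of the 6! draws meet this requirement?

309

Inclusion-exclusion on the 5 forbidden self-matches:
Σ_{j=0}^{5} (-1)^j C(5,j)(6-j)!
= C(5,0)·6! - C(5,1)·5! + C(5,2)·4! - C(5,3)·3! + C(5,4)·2! - C(5,5)·1!
= 720 - 600 + 240 - 60 + 10 - 1
= 309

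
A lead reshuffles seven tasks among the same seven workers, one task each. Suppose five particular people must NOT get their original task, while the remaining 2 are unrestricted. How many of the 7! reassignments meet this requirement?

2428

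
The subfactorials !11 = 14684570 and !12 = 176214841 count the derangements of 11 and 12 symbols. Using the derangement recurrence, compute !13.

!13 = (13-1)·(!12 + !11) = 12·(176214841 + 14684570) = 12·190899411 = 2290792932.

2290792932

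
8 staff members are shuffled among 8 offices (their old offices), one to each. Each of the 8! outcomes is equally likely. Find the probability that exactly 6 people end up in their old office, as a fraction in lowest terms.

Favorable outcomes: C(8,6)·!2 = 28·1 = 28.
Total outcomes: 8! = 40320.
Probability = 28/40320 = 1/1440.

1/1440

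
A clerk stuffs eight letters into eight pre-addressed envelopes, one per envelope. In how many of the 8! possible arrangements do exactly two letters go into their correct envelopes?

Pick the 2 fixed positions: C(8,2) = 28 ways.
The remaining 6 must be deranged: !6 = 265.
Total: 28 × 265 = 7420.

7420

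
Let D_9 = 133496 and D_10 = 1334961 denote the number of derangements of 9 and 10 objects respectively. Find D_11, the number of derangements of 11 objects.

14684570

D_11 = (11-1)·(D_10 + D_9) = 10·(1334961 + 133496) = 10·1468457 = 14684570.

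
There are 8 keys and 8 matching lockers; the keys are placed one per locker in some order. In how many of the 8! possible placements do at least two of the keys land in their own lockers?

10655

# with exactly i fixed is C(8,i)·!(8-i); sum over i=2..8:
  i=2: C(8,2)·!6 = 28·265 = 7420
  i=3: C(8,3)·!5 = 56·44 = 2464
  i=4: C(8,4)·!4 = 70·9 = 630
  i=5: C(8,5)·!3 = 56·2 = 112
  i=6: C(8,6)·!2 = 28·1 = 28
  i=7: C(8,7)·!1 = 8·0 = 0
  i=8: C(8,8)·!0 = 1·1 = 1
Total = 10655.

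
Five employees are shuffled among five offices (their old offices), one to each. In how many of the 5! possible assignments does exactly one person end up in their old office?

45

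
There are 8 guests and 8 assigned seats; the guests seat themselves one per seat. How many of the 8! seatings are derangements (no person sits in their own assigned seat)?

14833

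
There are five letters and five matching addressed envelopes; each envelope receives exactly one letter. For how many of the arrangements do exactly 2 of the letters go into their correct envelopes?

20

Choose which 2 of the 5 are fixed: C(5,2) = 10.
The remaining 3 must be deranged: !3 = 2.
Total: 10 × 2 = 20.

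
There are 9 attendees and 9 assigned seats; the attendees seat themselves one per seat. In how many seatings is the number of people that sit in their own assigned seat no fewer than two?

95887

# with exactly i fixed is C(9,i)·!(9-i); sum over i=2..9:
  i=2: C(9,2)·!7 = 36·1854 = 66744
  i=3: C(9,3)·!6 = 84·265 = 22260
  i=4: C(9,4)·!5 = 126·44 = 5544
  i=5: C(9,5)·!4 = 126·9 = 1134
  i=6: C(9,6)·!3 = 84·2 = 168
  i=7: C(9,7)·!2 = 36·1 = 36
  i=8: C(9,8)·!1 = 9·0 = 0
  i=9: C(9,9)·!0 = 1·1 = 1
Total = 95887.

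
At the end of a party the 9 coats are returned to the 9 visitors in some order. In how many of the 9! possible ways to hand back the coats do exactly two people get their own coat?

66744

Pick the 2 fixed positions: C(9,2) = 36 ways.
The other 7 form a derangement: !7 = 1854.
Total: 36 × 1854 = 66744.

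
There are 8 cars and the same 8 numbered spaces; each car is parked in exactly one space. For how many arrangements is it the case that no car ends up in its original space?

14833

!8 is the nearest integer to 8!/e.
8! = 40320, and 40320/e ≈ 14832.90, so !8 = 14833.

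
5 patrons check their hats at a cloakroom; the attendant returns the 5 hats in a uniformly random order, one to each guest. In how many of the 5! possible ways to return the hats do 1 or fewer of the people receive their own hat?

89

# with exactly i fixed is C(5,i)·!(5-i); sum over i=0..1:
  i=0: C(5,0)·!5 = 1·44 = 44
  i=1: C(5,1)·!4 = 5·9 = 45
Total = 89.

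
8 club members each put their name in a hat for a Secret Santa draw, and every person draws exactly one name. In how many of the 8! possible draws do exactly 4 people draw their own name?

Pick the 4 fixed positions: C(8,4) = 70 ways.
The other 4 form a derangement: !4 = 9.
Total: 70 × 9 = 630.

630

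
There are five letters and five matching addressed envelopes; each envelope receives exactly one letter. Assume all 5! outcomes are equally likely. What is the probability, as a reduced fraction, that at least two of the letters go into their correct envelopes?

Favorable outcomes: Σ_{i≥2} C(5,i)·!(5-i) = 10·2 + 10·1 + 5·0 + 1·1 = 31.
Total outcomes: 5! = 120.
Probability = 31/120 = 31/120.

31/120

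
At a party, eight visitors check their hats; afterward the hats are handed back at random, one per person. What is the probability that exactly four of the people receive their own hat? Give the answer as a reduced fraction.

Favorable outcomes: C(8,4)·!4 = 70·9 = 630.
Total outcomes: 8! = 40320.
Probability = 630/40320 = 1/64.

1/64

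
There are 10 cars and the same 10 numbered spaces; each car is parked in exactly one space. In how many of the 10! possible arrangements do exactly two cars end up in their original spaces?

667485

Choose which 2 of the 10 are fixed: C(10,2) = 45.
The remaining 8 must be deranged: !8 = 14833.
Total: 45 × 14833 = 667485.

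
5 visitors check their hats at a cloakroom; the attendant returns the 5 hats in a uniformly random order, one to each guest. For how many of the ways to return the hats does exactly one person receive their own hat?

45

Choose which one of the 5 is fixed: C(5,1) = 5.
The remaining 4 must be deranged: !4 = 9.
Total: 5 × 9 = 45.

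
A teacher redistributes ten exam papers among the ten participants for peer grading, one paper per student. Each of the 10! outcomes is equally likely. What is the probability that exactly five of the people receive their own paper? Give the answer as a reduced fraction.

Favorable outcomes: C(10,5)·!5 = 252·44 = 11088.
Total outcomes: 10! = 3628800.
Probability = 11088/3628800 = 11/3600.

11/3600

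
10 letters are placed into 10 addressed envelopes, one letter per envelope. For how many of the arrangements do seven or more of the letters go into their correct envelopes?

286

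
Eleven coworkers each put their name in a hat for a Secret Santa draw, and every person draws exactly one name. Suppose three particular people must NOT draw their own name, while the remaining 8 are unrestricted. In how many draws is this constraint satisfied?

Inclusion-exclusion on the 3 forbidden self-matches:
Σ_{j=0}^{3} (-1)^j C(3,j)(11-j)!
= C(3,0)·11! - C(3,1)·10! + C(3,2)·9! - C(3,3)·8!
= 39916800 - 10886400 + 1088640 - 40320
= 30078720

30078720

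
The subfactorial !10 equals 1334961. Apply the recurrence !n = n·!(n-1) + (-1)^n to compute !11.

!11 = 11·1334961 - 1 = 14684570.

14684570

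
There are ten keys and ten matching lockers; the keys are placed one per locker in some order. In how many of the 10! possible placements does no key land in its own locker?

1334961

Use !n = (n-1)(!(n-1) + !(n-2)).
!10 = 9·(133496 + 14833) = 9·148329 = 1334961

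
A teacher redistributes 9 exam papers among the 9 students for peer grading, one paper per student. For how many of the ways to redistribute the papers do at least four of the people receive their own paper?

Sum C(9,i)·!(9-i) for i = 4..9:
  i=4: C(9,4)·!5 = 126·44 = 5544
  i=5: C(9,5)·!4 = 126·9 = 1134
  i=6: C(9,6)·!3 = 84·2 = 168
  i=7: C(9,7)·!2 = 36·1 = 36
  i=8: C(9,8)·!1 = 9·0 = 0
  i=9: C(9,9)·!0 = 1·1 = 1
Total = 6883.

6883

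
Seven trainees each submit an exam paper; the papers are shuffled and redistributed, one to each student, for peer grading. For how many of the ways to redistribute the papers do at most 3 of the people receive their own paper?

4948

# with exactly i fixed is C(7,i)·!(7-i); sum over i=0..3:
  i=0: C(7,0)·!7 = 1·1854 = 1854
  i=1: C(7,1)·!6 = 7·265 = 1855
  i=2: C(7,2)·!5 = 21·44 = 924
  i=3: C(7,3)·!4 = 35·9 = 315
Total = 4948.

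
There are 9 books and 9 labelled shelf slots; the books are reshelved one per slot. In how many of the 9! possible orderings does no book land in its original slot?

133496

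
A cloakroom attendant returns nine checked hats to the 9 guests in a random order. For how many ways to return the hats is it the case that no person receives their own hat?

133496

The number of derangements of 9 is !9 = Σ_{k=0}^{9} (-1)^k·9!/k!
= 9! - 9!/1! + 9!/2! - 9!/3! + 9!/4! - 9!/5! + 9!/6! - 9!/7! + 9!/8! - 9!/9!
= 362880 - 362880 + 181440 - 60480 + 15120 - 3024 + 504 - 72 + 9 - 1
= 133496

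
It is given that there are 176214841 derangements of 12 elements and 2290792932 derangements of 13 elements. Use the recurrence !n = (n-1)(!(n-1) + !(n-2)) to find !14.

!14 = (14-1)·(!13 + !12) = 13·(2290792932 + 176214841) = 13·2467007773 = 32071101049.

32071101049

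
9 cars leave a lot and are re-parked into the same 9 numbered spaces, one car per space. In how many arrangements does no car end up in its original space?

133496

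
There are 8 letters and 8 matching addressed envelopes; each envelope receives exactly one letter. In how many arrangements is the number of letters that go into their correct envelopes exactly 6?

28

Pick the 6 fixed positions: C(8,6) = 28 ways.
The remaining 2 must be deranged: !2 = 1.
Total: 28 × 1 = 28.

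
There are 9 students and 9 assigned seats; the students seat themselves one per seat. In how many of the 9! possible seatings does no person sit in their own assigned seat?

133496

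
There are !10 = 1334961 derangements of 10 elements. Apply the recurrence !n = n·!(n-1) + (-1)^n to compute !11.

14684570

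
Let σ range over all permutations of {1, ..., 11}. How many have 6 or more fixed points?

23684

# with exactly i fixed is C(11,i)·!(11-i); sum over i=6..11:
  i=6: C(11,6)·!5 = 462·44 = 20328
  i=7: C(11,7)·!4 = 330·9 = 2970
  i=8: C(11,8)·!3 = 165·2 = 330
  i=9: C(11,9)·!2 = 55·1 = 55
  i=10: C(11,10)·!1 = 11·0 = 0
  i=11: C(11,11)·!0 = 1·1 = 1
Total = 23684.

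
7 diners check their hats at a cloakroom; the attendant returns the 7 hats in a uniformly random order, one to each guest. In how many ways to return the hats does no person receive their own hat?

Use !n = n·!(n-1) + (-1)^n.
!7 = 7·265 - 1 = 1854

1854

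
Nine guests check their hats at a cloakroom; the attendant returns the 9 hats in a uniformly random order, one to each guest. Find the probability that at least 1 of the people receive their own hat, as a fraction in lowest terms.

28673/45360

Favorable outcomes: Σ_{i≥1} C(9,i)·!(9-i) = 9·14833 + 36·1854 + 84·265 + 126·44 + 126·9 + 84·2 + 36·1 + 9·0 + 1·1 = 229384.
Total outcomes: 9! = 362880.
Probability = 229384/362880 = 28673/45360.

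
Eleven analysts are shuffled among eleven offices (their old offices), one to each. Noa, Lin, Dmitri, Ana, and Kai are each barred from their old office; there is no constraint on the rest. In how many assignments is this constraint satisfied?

Inclusion-exclusion on the 5 forbidden self-matches:
Σ_{j=0}^{5} (-1)^j C(5,j)(11-j)!
= C(5,0)·11! - C(5,1)·10! + C(5,2)·9! - C(5,3)·8! + C(5,4)·7! - C(5,5)·6!
= 39916800 - 18144000 + 3628800 - 403200 + 25200 - 720
= 25022880

25022880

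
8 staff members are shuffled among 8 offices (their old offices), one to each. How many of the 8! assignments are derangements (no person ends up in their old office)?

!8 is the nearest integer to 8!/e.
8! = 40320, and 40320/e ≈ 14832.90, so !8 = 14833.

14833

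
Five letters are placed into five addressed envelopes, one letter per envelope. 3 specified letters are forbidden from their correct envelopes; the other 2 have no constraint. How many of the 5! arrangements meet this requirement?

64

Let A_j be the event that the j-th constrained one is fixed. By inclusion-exclusion over the 3 events:
Σ_{j=0}^{3} (-1)^j C(3,j)(5-j)!
= C(3,0)·5! - C(3,1)·4! + C(3,2)·3! - C(3,3)·2!
= 120 - 72 + 18 - 2
= 64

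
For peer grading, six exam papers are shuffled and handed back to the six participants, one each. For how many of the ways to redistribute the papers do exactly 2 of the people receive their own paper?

135

Pick the 2 fixed positions: C(6,2) = 15 ways.
The other 4 form a derangement: !4 = 9.
Total: 15 × 9 = 135.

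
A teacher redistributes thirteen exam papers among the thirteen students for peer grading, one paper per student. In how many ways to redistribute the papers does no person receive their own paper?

2290792932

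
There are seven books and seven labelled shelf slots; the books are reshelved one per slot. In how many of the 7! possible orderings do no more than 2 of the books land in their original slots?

Sum C(7,i)·!(7-i) for i = 0..2:
  i=0: C(7,0)·!7 = 1·1854 = 1854
  i=1: C(7,1)·!6 = 7·265 = 1855
  i=2: C(7,2)·!5 = 21·44 = 924
Total = 4633.

4633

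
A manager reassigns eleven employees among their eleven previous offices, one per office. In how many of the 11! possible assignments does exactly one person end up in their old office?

14684571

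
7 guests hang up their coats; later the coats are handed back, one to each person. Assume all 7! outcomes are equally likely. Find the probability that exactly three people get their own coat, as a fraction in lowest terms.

1/16

Favorable outcomes: C(7,3)·!4 = 35·9 = 315.
Total outcomes: 7! = 5040.
Probability = 315/5040 = 1/16.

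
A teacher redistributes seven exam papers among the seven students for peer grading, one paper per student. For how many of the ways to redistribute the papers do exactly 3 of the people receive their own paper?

Pick the 3 fixed positions: C(7,3) = 35 ways.
The remaining 4 must be deranged: !4 = 9.
Total: 35 × 9 = 315.

315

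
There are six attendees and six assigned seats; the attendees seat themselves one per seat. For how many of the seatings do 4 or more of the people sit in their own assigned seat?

16

# with exactly i fixed is C(6,i)·!(6-i); sum over i=4..6:
  i=4: C(6,4)·!2 = 15·1 = 15
  i=5: C(6,5)·!1 = 6·0 = 0
  i=6: C(6,6)·!0 = 1·1 = 1
Total = 16.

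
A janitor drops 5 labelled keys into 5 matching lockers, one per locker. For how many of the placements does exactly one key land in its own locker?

45

Pick the single fixed position: C(5,1) = 5 ways.
The other 4 form a derangement: !4 = 9.
Total: 5 × 9 = 45.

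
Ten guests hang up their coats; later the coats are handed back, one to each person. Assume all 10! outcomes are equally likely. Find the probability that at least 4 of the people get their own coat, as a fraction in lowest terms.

34457/1814400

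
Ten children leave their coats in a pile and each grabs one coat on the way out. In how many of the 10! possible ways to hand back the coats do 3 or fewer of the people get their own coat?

# with exactly i fixed is C(10,i)·!(10-i); sum over i=0..3:
  i=0: C(10,0)·!10 = 1·1334961 = 1334961
  i=1: C(10,1)·!9 = 10·133496 = 1334960
  i=2: C(10,2)·!8 = 45·14833 = 667485
  i=3: C(10,3)·!7 = 120·1854 = 222480
Total = 3559886.

3559886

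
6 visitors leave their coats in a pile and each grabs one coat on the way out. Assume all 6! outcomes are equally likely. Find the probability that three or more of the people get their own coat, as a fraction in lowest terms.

7/90

Favorable outcomes: Σ_{i≥3} C(6,i)·!(6-i) = 20·2 + 15·1 + 6·0 + 1·1 = 56.
Total outcomes: 6! = 720.
Probability = 56/720 = 7/90.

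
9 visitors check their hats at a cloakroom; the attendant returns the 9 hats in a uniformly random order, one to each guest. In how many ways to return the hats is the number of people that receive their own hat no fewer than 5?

1339

# with exactly i fixed is C(9,i)·!(9-i); sum over i=5..9:
  i=5: C(9,5)·!4 = 126·9 = 1134
  i=6: C(9,6)·!3 = 84·2 = 168
  i=7: C(9,7)·!2 = 36·1 = 36
  i=8: C(9,8)·!1 = 9·0 = 0
  i=9: C(9,9)·!0 = 1·1 = 1
Total = 1339.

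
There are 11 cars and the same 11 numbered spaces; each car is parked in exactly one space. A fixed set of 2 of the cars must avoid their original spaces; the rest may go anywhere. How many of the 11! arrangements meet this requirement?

33022080

Let A_j be the event that the j-th constrained one is fixed. By inclusion-exclusion over the 2 events:
Σ_{j=0}^{2} (-1)^j C(2,j)(11-j)!
= C(2,0)·11! - C(2,1)·10! + C(2,2)·9!
= 39916800 - 7257600 + 362880
= 33022080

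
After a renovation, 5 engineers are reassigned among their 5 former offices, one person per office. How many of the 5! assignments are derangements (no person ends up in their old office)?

The number of derangements of 5 is !5 = Σ_{k=0}^{5} (-1)^k·5!/k!
= 5! - 5!/1! + 5!/2! - 5!/3! + 5!/4! - 5!/5!
= 120 - 120 + 60 - 20 + 5 - 1
= 44

44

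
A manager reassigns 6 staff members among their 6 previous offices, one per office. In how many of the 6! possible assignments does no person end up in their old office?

265

!6 = 6! · Σ_{k=0}^{6} (-1)^k/k!
= 6! - 6!/1! + 6!/2! - 6!/3! + 6!/4! - 6!/5! + 6!/6!
= 720 - 720 + 360 - 120 + 30 - 6 + 1
= 265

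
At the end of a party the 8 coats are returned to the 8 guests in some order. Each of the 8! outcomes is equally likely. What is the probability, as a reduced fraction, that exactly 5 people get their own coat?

1/360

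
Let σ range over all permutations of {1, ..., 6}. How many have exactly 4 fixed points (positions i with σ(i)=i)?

15

Pick the 4 fixed positions: C(6,4) = 15 ways.
The other 2 form a derangement: !2 = 1.
Total: 15 × 1 = 15.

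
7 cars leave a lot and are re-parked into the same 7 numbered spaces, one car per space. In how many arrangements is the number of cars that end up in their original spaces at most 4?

Sum C(7,i)·!(7-i) for i = 0..4:
  i=0: C(7,0)·!7 = 1·1854 = 1854
  i=1: C(7,1)·!6 = 7·265 = 1855
  i=2: C(7,2)·!5 = 21·44 = 924
  i=3: C(7,3)·!4 = 35·9 = 315
  i=4: C(7,4)·!3 = 35·2 = 70
Total = 5018.

5018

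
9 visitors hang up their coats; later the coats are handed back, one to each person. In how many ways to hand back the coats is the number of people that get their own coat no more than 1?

266993

Sum C(9,i)·!(9-i) for i = 0..1:
  i=0: C(9,0)·!9 = 1·133496 = 133496
  i=1: C(9,1)·!8 = 9·14833 = 133497
Total = 266993.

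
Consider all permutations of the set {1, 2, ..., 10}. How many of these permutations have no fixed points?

1334961

!10 is the nearest integer to 10!/e.
10! = 3628800, and 3628800/e ≈ 1334960.92, so !10 = 1334961.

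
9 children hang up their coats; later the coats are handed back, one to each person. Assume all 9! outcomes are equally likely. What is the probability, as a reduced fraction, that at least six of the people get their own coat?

41/72576

Favorable outcomes: Σ_{i≥6} C(9,i)·!(9-i) = 84·2 + 36·1 + 9·0 + 1·1 = 205.
Total outcomes: 9! = 362880.
Probability = 205/362880 = 41/72576.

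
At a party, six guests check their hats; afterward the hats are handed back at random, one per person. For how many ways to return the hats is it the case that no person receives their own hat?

265

!6 is the nearest integer to 6!/e.
6! = 720, and 720/e ≈ 264.87, so !6 = 265.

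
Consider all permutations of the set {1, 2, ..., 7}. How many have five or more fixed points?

# with exactly i fixed is C(7,i)·!(7-i); sum over i=5..7:
  i=5: C(7,5)·!2 = 21·1 = 21
  i=6: C(7,6)·!1 = 7·0 = 0
  i=7: C(7,7)·!0 = 1·1 = 1
Total = 22.

22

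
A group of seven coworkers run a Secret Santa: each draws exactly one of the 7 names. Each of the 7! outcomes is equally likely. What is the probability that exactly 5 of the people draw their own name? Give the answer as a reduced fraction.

Favorable outcomes: C(7,5)·!2 = 21·1 = 21.
Total outcomes: 7! = 5040.
Probability = 21/5040 = 1/240.

1/240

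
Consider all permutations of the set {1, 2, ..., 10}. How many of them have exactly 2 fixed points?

Pick the 2 fixed positions: C(10,2) = 45 ways.
The other 8 form a derangement: !8 = 14833.
Total: 45 × 14833 = 667485.

667485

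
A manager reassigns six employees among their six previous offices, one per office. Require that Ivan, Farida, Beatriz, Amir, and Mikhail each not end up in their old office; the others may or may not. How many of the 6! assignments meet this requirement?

309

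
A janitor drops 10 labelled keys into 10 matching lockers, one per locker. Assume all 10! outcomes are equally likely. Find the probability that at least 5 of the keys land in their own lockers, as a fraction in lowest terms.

829/226800

Favorable outcomes: Σ_{i≥5} C(10,i)·!(10-i) = 252·44 + 210·9 + 120·2 + 45·1 + 10·0 + 1·1 = 13264.
Total outcomes: 10! = 3628800.
Probability = 13264/3628800 = 829/226800.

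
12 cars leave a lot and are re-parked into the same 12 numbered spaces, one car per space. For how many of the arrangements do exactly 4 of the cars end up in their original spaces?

7342335

Choose which 4 of the 12 are fixed: C(12,4) = 495.
The other 8 form a derangement: !8 = 14833.
Total: 495 × 14833 = 7342335.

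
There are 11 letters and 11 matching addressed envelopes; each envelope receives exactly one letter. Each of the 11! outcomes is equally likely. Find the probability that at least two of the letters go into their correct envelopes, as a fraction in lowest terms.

10547659/39916800

Favorable outcomes: Σ_{i≥2} C(11,i)·!(11-i) = 55·133496 + 165·14833 + 330·1854 + 462·265 + 462·44 + 330·9 + 165·2 + 55·1 + 11·0 + 1·1 = 10547659.
Total outcomes: 11! = 39916800.
Probability = 10547659/39916800 = 10547659/39916800.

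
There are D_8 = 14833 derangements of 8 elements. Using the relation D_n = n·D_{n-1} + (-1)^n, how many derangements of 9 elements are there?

133496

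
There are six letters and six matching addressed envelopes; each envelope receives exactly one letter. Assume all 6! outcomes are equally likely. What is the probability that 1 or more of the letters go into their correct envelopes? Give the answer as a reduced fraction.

Favorable outcomes: Σ_{i≥1} C(6,i)·!(6-i) = 6·44 + 15·9 + 20·2 + 15·1 + 6·0 + 1·1 = 455.
Total outcomes: 6! = 720.
Probability = 455/720 = 91/144.

91/144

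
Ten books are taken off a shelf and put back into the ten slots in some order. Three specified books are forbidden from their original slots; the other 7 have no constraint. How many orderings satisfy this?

Inclusion-exclusion on the 3 forbidden self-matches:
Σ_{j=0}^{3} (-1)^j C(3,j)(10-j)!
= C(3,0)·10! - C(3,1)·9! + C(3,2)·8! - C(3,3)·7!
= 3628800 - 1088640 + 120960 - 5040
= 2656080

2656080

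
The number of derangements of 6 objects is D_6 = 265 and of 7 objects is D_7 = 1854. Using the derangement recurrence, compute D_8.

D_8 = (8-1)·(D_7 + D_6) = 7·(1854 + 265) = 7·2119 = 14833.

14833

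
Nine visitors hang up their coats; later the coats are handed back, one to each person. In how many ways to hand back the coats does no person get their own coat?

133496

The subfactorial !9 = [9!/e] (nearest integer).
9! = 362880, and 362880/e ≈ 133496.09, so !9 = 133496.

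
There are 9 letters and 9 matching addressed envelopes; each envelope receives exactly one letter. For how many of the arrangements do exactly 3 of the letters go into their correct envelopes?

22260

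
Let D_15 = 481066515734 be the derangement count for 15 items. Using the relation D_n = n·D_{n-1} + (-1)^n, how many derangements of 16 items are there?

7697064251745

D_16 = 16·481066515734 + 1 = 7697064251745.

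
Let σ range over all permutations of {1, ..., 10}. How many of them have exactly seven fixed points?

Choose which 7 of the 10 are fixed: C(10,7) = 120.
The other 3 form a derangement: !3 = 2.
Total: 120 × 2 = 240.

240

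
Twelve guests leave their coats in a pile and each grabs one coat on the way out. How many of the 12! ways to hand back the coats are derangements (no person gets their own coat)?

176214841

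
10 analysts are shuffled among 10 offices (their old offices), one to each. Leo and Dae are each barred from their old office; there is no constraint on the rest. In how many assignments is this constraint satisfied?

Let A_j be the event that the j-th constrained one is fixed. By inclusion-exclusion over the 2 events:
Σ_{j=0}^{2} (-1)^j C(2,j)(10-j)!
= C(2,0)·10! - C(2,1)·9! + C(2,2)·8!
= 3628800 - 725760 + 40320
= 2943360

2943360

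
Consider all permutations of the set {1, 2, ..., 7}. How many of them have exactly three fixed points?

315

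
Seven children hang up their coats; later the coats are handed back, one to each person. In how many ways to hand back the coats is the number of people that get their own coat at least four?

92

Sum C(7,i)·!(7-i) for i = 4..7:
  i=4: C(7,4)·!3 = 35·2 = 70
  i=5: C(7,5)·!2 = 21·1 = 21
  i=6: C(7,6)·!1 = 7·0 = 0
  i=7: C(7,7)·!0 = 1·1 = 1
Total = 92.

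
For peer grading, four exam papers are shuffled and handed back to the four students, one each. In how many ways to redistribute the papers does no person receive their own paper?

!4 = 4! · Σ_{k=0}^{4} (-1)^k/k!
= 4! - 4!/1! + 4!/2! - 4!/3! + 4!/4!
= 24 - 24 + 12 - 4 + 1
= 9

9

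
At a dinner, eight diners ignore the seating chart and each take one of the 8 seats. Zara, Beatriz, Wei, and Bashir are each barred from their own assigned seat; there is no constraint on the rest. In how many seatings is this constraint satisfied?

24024

Inclusion-exclusion on the 4 forbidden self-matches:
Σ_{j=0}^{4} (-1)^j C(4,j)(8-j)!
= C(4,0)·8! - C(4,1)·7! + C(4,2)·6! - C(4,3)·5! + C(4,4)·4!
= 40320 - 20160 + 4320 - 480 + 24
= 24024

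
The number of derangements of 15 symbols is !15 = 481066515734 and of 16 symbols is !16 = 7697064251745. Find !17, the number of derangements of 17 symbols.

!17 = (17-1)·(!16 + !15) = 16·(7697064251745 + 481066515734) = 16·8178130767479 = 130850092279664.

130850092279664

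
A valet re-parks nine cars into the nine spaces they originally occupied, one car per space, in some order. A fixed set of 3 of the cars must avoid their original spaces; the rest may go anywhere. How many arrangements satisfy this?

256320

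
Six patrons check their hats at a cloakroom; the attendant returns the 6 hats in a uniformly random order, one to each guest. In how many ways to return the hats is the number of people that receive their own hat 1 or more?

455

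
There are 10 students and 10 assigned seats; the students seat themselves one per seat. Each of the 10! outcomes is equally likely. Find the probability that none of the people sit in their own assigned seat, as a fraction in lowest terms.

Favorable outcomes: !10 = 1334961.
Total outcomes: 10! = 3628800.
Probability = 1334961/3628800 = 16481/44800.

16481/44800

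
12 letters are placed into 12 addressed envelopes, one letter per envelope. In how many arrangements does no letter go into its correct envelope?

The number of derangements of 12 is !12 = Σ_{k=0}^{12} (-1)^k·12!/k!
= 12! - 12!/1! + 12!/2! - 12!/3! + 12!/4! - 12!/5! + 12!/6! - 12!/7! + 12!/8! - 12!/9! + 12!/10! - 12!/11! + 12!/12!
= 479001600 - 479001600 + 239500800 - 79833600 + 19958400 - 3991680 + 665280 - 95040 + 11880 - 1320 + 132 - 12 + 1
= 176214841

176214841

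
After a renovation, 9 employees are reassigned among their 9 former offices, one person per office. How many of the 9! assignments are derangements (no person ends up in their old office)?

133496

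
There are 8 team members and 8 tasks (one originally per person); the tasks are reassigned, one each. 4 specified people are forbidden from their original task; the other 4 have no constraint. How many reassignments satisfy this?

24024

Let A_j be the event that the j-th constrained one is fixed. By inclusion-exclusion over the 4 events:
Σ_{j=0}^{4} (-1)^j C(4,j)(8-j)!
= C(4,0)·8! - C(4,1)·7! + C(4,2)·6! - C(4,3)·5! + C(4,4)·4!
= 40320 - 20160 + 4320 - 480 + 24
= 24024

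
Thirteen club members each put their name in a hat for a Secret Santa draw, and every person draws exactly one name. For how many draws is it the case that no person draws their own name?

Use !n = (n-1)(!(n-1) + !(n-2)).
!13 = 12·(176214841 + 14684570) = 12·190899411 = 2290792932

2290792932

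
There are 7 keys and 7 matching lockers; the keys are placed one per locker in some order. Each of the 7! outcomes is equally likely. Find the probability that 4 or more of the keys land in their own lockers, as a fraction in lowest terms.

Favorable outcomes: Σ_{i≥4} C(7,i)·!(7-i) = 35·2 + 21·1 + 7·0 + 1·1 = 92.
Total outcomes: 7! = 5040.
Probability = 92/5040 = 23/1260.

23/1260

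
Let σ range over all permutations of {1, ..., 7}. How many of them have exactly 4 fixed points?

Pick the 4 fixed positions: C(7,4) = 35 ways.
The other 3 form a derangement: !3 = 2.
Total: 35 × 2 = 70.

70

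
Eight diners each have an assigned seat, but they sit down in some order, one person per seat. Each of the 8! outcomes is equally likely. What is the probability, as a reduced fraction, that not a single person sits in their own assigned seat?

Favorable outcomes: !8 = 14833.
Total outcomes: 8! = 40320.
Probability = 14833/40320 = 2119/5760.

2119/5760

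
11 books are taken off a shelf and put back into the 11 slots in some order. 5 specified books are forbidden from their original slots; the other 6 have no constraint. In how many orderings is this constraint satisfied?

Inclusion-exclusion on the 5 forbidden self-matches:
Σ_{j=0}^{5} (-1)^j C(5,j)(11-j)!
= C(5,0)·11! - C(5,1)·10! + C(5,2)·9! - C(5,3)·8! + C(5,4)·7! - C(5,5)·6!
= 39916800 - 18144000 + 3628800 - 403200 + 25200 - 720
= 25022880

25022880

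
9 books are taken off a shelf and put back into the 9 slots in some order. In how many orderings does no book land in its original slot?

133496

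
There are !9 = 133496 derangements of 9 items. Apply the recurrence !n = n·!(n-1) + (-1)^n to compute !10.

1334961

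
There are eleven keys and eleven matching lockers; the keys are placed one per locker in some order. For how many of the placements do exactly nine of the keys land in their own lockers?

55

Choose which 9 of the 11 are fixed: C(11,9) = 55.
The other 2 form a derangement: !2 = 1.
Total: 55 × 1 = 55.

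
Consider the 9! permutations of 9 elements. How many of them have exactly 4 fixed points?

5544

Pick the 4 fixed positions: C(9,4) = 126 ways.
The remaining 5 must be deranged: !5 = 44.
Total: 126 × 44 = 5544.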